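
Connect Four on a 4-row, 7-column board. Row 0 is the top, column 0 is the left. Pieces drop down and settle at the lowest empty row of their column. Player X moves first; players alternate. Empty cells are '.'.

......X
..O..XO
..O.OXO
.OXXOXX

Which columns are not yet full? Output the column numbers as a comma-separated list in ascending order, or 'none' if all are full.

col 0: top cell = '.' → open
col 1: top cell = '.' → open
col 2: top cell = '.' → open
col 3: top cell = '.' → open
col 4: top cell = '.' → open
col 5: top cell = '.' → open
col 6: top cell = 'X' → FULL

Answer: 0,1,2,3,4,5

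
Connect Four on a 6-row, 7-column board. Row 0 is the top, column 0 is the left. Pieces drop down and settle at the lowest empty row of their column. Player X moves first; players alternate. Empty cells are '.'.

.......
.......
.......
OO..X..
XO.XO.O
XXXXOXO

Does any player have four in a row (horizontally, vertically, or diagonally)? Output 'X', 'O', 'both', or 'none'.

X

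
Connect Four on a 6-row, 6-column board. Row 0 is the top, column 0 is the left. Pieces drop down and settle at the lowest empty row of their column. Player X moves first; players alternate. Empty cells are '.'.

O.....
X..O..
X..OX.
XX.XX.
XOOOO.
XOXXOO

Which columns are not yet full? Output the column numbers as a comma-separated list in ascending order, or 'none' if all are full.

col 0: top cell = 'O' → FULL
col 1: top cell = '.' → open
col 2: top cell = '.' → open
col 3: top cell = '.' → open
col 4: top cell = '.' → open
col 5: top cell = '.' → open

Answer: 1,2,3,4,5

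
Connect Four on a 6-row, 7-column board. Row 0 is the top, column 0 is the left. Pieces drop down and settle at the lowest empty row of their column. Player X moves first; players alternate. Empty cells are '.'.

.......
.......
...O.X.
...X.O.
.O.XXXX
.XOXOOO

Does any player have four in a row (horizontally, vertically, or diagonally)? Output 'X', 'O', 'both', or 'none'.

X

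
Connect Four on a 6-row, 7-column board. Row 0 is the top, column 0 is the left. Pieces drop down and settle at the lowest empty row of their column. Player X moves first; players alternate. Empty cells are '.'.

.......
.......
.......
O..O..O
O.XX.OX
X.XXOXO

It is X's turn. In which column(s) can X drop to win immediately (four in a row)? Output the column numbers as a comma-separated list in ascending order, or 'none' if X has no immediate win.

Answer: 1

Derivation:
col 0: drop X → no win
col 1: drop X → WIN!
col 2: drop X → no win
col 3: drop X → no win
col 4: drop X → no win
col 5: drop X → no win
col 6: drop X → no win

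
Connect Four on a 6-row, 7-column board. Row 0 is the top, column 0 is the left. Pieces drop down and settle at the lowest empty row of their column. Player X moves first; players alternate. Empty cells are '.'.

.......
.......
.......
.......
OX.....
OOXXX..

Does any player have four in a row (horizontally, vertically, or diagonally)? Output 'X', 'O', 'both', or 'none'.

none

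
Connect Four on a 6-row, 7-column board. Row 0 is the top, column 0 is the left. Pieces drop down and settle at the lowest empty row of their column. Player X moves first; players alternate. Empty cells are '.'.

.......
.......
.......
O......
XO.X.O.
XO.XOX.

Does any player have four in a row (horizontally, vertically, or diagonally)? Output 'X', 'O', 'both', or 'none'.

none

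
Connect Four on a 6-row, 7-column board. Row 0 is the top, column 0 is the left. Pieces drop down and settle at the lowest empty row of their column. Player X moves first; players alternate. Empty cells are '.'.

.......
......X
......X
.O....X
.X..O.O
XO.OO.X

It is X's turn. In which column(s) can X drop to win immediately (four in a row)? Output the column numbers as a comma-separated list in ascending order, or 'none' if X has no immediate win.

col 0: drop X → no win
col 1: drop X → no win
col 2: drop X → no win
col 3: drop X → no win
col 4: drop X → no win
col 5: drop X → no win
col 6: drop X → WIN!

Answer: 6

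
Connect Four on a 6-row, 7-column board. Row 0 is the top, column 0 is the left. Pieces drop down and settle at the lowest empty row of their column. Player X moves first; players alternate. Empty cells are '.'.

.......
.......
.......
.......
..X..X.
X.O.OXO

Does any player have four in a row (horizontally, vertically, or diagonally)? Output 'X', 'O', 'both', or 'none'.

none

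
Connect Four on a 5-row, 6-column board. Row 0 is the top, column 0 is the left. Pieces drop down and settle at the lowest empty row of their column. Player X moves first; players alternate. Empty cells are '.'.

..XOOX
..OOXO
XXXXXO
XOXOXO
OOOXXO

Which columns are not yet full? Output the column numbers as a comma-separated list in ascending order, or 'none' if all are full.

Answer: 0,1

Derivation:
col 0: top cell = '.' → open
col 1: top cell = '.' → open
col 2: top cell = 'X' → FULL
col 3: top cell = 'O' → FULL
col 4: top cell = 'O' → FULL
col 5: top cell = 'X' → FULL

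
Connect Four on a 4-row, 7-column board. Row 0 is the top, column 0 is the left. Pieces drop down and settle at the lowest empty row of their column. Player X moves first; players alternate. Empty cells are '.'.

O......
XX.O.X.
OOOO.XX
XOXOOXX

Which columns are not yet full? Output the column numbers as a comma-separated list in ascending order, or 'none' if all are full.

Answer: 1,2,3,4,5,6

Derivation:
col 0: top cell = 'O' → FULL
col 1: top cell = '.' → open
col 2: top cell = '.' → open
col 3: top cell = '.' → open
col 4: top cell = '.' → open
col 5: top cell = '.' → open
col 6: top cell = '.' → open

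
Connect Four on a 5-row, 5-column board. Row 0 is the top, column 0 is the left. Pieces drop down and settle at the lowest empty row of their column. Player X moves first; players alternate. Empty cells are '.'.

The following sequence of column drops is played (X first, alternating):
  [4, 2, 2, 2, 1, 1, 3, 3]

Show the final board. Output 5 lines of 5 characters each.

Answer: .....
.....
..O..
.OXO.
.XOXX

Derivation:
Move 1: X drops in col 4, lands at row 4
Move 2: O drops in col 2, lands at row 4
Move 3: X drops in col 2, lands at row 3
Move 4: O drops in col 2, lands at row 2
Move 5: X drops in col 1, lands at row 4
Move 6: O drops in col 1, lands at row 3
Move 7: X drops in col 3, lands at row 4
Move 8: O drops in col 3, lands at row 3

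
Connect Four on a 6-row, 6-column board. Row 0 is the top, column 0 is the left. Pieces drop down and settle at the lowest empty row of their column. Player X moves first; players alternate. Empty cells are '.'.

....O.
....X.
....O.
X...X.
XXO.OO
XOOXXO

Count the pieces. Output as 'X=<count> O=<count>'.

X=8 O=8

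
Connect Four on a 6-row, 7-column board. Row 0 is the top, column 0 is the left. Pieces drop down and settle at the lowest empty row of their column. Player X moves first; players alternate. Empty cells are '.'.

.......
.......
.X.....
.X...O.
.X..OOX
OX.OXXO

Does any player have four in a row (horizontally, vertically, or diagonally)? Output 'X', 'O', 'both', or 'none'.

X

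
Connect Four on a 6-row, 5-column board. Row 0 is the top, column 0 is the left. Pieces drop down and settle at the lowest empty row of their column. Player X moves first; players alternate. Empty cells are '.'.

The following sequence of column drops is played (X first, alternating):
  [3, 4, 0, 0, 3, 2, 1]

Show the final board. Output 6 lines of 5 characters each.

Move 1: X drops in col 3, lands at row 5
Move 2: O drops in col 4, lands at row 5
Move 3: X drops in col 0, lands at row 5
Move 4: O drops in col 0, lands at row 4
Move 5: X drops in col 3, lands at row 4
Move 6: O drops in col 2, lands at row 5
Move 7: X drops in col 1, lands at row 5

Answer: .....
.....
.....
.....
O..X.
XXOXO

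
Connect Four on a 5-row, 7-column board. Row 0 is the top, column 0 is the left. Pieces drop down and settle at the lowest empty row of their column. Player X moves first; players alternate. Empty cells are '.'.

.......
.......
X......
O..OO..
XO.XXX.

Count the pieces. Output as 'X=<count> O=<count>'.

X=5 O=4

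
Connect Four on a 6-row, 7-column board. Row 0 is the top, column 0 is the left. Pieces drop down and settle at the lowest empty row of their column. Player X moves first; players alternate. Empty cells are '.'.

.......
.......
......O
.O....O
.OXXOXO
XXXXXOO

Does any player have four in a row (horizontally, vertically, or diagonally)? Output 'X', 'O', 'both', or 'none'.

both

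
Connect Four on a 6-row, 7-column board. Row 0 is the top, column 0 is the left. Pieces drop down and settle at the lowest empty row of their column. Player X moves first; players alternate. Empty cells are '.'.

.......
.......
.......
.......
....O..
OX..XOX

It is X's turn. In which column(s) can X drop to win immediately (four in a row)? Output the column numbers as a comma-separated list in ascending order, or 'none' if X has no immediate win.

col 0: drop X → no win
col 1: drop X → no win
col 2: drop X → no win
col 3: drop X → no win
col 4: drop X → no win
col 5: drop X → no win
col 6: drop X → no win

Answer: none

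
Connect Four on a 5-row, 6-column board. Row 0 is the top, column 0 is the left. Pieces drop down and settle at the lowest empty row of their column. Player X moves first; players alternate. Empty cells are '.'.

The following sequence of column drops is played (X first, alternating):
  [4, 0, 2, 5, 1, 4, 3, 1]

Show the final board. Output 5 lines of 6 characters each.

Move 1: X drops in col 4, lands at row 4
Move 2: O drops in col 0, lands at row 4
Move 3: X drops in col 2, lands at row 4
Move 4: O drops in col 5, lands at row 4
Move 5: X drops in col 1, lands at row 4
Move 6: O drops in col 4, lands at row 3
Move 7: X drops in col 3, lands at row 4
Move 8: O drops in col 1, lands at row 3

Answer: ......
......
......
.O..O.
OXXXXO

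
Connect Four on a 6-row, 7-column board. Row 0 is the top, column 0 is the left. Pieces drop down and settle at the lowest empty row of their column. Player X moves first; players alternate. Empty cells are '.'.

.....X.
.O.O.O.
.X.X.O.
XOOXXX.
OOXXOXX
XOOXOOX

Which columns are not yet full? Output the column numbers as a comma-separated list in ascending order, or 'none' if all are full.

col 0: top cell = '.' → open
col 1: top cell = '.' → open
col 2: top cell = '.' → open
col 3: top cell = '.' → open
col 4: top cell = '.' → open
col 5: top cell = 'X' → FULL
col 6: top cell = '.' → open

Answer: 0,1,2,3,4,6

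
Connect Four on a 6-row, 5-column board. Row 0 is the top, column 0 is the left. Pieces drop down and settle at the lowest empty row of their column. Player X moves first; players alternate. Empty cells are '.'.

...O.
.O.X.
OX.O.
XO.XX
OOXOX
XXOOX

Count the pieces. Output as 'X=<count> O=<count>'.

X=10 O=10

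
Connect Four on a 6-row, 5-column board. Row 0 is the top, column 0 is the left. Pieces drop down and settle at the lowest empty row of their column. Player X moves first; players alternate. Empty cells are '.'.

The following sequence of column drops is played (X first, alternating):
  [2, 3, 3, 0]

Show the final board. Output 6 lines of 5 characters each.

Move 1: X drops in col 2, lands at row 5
Move 2: O drops in col 3, lands at row 5
Move 3: X drops in col 3, lands at row 4
Move 4: O drops in col 0, lands at row 5

Answer: .....
.....
.....
.....
...X.
O.XO.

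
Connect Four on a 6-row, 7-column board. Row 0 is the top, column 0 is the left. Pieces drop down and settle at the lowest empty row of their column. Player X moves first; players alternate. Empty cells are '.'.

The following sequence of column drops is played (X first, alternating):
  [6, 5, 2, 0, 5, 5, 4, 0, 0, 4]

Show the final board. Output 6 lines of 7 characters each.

Move 1: X drops in col 6, lands at row 5
Move 2: O drops in col 5, lands at row 5
Move 3: X drops in col 2, lands at row 5
Move 4: O drops in col 0, lands at row 5
Move 5: X drops in col 5, lands at row 4
Move 6: O drops in col 5, lands at row 3
Move 7: X drops in col 4, lands at row 5
Move 8: O drops in col 0, lands at row 4
Move 9: X drops in col 0, lands at row 3
Move 10: O drops in col 4, lands at row 4

Answer: .......
.......
.......
X....O.
O...OX.
O.X.XOX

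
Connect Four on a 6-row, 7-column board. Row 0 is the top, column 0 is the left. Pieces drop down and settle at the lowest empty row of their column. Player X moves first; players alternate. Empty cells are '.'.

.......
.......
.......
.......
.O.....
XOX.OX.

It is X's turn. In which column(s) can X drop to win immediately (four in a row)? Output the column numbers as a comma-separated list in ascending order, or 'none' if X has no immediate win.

col 0: drop X → no win
col 1: drop X → no win
col 2: drop X → no win
col 3: drop X → no win
col 4: drop X → no win
col 5: drop X → no win
col 6: drop X → no win

Answer: none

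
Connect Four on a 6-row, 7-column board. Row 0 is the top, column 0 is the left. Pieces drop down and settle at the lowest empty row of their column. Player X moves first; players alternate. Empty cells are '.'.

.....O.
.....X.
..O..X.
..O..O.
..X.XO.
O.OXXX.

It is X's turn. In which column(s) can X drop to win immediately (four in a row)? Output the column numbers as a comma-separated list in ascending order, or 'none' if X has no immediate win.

col 0: drop X → no win
col 1: drop X → no win
col 2: drop X → no win
col 3: drop X → no win
col 4: drop X → no win
col 6: drop X → WIN!

Answer: 6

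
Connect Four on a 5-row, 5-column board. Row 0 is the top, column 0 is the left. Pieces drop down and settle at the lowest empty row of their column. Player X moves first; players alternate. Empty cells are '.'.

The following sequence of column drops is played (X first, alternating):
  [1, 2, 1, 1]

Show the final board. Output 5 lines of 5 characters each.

Move 1: X drops in col 1, lands at row 4
Move 2: O drops in col 2, lands at row 4
Move 3: X drops in col 1, lands at row 3
Move 4: O drops in col 1, lands at row 2

Answer: .....
.....
.O...
.X...
.XO..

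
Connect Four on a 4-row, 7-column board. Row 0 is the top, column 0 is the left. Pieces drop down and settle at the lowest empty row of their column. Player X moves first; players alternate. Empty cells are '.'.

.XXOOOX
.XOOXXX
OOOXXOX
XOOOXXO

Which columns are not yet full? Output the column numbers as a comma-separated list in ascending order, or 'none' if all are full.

Answer: 0

Derivation:
col 0: top cell = '.' → open
col 1: top cell = 'X' → FULL
col 2: top cell = 'X' → FULL
col 3: top cell = 'O' → FULL
col 4: top cell = 'O' → FULL
col 5: top cell = 'O' → FULL
col 6: top cell = 'X' → FULL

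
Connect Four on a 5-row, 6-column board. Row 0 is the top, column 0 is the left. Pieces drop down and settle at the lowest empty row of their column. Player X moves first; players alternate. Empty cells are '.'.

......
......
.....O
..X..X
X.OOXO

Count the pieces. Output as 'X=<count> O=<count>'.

X=4 O=4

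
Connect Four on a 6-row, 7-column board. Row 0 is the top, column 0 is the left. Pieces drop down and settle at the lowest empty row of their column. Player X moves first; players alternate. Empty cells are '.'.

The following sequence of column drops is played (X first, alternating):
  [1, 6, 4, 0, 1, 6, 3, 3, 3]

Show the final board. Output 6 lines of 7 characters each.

Answer: .......
.......
.......
...X...
.X.O..O
OX.XX.O

Derivation:
Move 1: X drops in col 1, lands at row 5
Move 2: O drops in col 6, lands at row 5
Move 3: X drops in col 4, lands at row 5
Move 4: O drops in col 0, lands at row 5
Move 5: X drops in col 1, lands at row 4
Move 6: O drops in col 6, lands at row 4
Move 7: X drops in col 3, lands at row 5
Move 8: O drops in col 3, lands at row 4
Move 9: X drops in col 3, lands at row 3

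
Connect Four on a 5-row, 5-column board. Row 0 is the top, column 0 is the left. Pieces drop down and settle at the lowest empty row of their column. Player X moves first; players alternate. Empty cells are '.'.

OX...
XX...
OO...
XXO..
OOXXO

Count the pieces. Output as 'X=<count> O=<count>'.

X=7 O=7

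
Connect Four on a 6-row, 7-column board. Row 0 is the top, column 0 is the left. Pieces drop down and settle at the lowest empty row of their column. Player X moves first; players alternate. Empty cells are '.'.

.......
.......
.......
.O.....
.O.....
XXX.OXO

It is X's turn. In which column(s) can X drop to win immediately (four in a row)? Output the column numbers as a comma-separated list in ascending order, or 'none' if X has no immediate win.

col 0: drop X → no win
col 1: drop X → no win
col 2: drop X → no win
col 3: drop X → WIN!
col 4: drop X → no win
col 5: drop X → no win
col 6: drop X → no win

Answer: 3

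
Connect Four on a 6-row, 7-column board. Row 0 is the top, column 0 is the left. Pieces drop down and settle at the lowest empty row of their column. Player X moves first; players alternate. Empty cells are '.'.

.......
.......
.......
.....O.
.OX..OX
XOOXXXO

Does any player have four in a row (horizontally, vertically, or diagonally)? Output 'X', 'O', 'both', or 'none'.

none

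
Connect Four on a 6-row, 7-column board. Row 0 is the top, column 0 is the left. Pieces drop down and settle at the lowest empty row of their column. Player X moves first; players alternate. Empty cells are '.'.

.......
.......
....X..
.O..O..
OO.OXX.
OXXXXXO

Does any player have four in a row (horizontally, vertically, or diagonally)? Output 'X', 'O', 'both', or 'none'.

X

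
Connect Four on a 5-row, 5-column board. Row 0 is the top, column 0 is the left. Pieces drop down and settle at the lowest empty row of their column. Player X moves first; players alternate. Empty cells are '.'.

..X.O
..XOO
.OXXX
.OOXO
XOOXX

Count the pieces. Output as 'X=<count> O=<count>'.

X=9 O=9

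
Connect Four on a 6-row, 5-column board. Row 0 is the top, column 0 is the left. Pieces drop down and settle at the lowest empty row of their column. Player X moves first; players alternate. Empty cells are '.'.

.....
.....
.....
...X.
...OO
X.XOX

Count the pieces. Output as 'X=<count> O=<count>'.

X=4 O=3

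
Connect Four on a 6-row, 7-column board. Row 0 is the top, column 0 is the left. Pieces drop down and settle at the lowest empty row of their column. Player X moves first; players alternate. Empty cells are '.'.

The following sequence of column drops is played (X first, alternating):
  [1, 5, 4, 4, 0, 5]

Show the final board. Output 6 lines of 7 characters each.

Move 1: X drops in col 1, lands at row 5
Move 2: O drops in col 5, lands at row 5
Move 3: X drops in col 4, lands at row 5
Move 4: O drops in col 4, lands at row 4
Move 5: X drops in col 0, lands at row 5
Move 6: O drops in col 5, lands at row 4

Answer: .......
.......
.......
.......
....OO.
XX..XO.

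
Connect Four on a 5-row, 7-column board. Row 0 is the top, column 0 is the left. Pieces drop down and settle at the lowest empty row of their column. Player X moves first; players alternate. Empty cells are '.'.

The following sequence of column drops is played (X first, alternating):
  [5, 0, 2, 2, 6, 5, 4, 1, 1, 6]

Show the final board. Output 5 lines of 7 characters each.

Answer: .......
.......
.......
.XO..OO
OOX.XXX

Derivation:
Move 1: X drops in col 5, lands at row 4
Move 2: O drops in col 0, lands at row 4
Move 3: X drops in col 2, lands at row 4
Move 4: O drops in col 2, lands at row 3
Move 5: X drops in col 6, lands at row 4
Move 6: O drops in col 5, lands at row 3
Move 7: X drops in col 4, lands at row 4
Move 8: O drops in col 1, lands at row 4
Move 9: X drops in col 1, lands at row 3
Move 10: O drops in col 6, lands at row 3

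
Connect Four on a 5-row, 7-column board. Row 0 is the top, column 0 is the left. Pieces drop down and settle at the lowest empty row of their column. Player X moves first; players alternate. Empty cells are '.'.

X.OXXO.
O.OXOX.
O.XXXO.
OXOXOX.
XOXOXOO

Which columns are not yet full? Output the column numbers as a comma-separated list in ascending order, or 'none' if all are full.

Answer: 1,6

Derivation:
col 0: top cell = 'X' → FULL
col 1: top cell = '.' → open
col 2: top cell = 'O' → FULL
col 3: top cell = 'X' → FULL
col 4: top cell = 'X' → FULL
col 5: top cell = 'O' → FULL
col 6: top cell = '.' → open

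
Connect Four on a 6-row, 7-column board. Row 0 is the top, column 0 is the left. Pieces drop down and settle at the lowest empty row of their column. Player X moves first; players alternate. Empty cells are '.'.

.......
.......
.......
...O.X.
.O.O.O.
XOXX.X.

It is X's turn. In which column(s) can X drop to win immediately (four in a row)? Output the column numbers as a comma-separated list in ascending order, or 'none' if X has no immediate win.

Answer: 4

Derivation:
col 0: drop X → no win
col 1: drop X → no win
col 2: drop X → no win
col 3: drop X → no win
col 4: drop X → WIN!
col 5: drop X → no win
col 6: drop X → no win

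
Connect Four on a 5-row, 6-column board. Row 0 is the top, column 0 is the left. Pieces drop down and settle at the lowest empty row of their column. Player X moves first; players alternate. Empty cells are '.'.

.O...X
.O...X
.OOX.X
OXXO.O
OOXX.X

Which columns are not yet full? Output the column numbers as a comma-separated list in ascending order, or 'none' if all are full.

Answer: 0,2,3,4

Derivation:
col 0: top cell = '.' → open
col 1: top cell = 'O' → FULL
col 2: top cell = '.' → open
col 3: top cell = '.' → open
col 4: top cell = '.' → open
col 5: top cell = 'X' → FULL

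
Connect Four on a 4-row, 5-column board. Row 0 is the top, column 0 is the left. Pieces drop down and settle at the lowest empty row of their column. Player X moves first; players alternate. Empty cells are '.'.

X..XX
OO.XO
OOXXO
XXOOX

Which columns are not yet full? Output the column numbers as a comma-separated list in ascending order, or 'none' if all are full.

Answer: 1,2

Derivation:
col 0: top cell = 'X' → FULL
col 1: top cell = '.' → open
col 2: top cell = '.' → open
col 3: top cell = 'X' → FULL
col 4: top cell = 'X' → FULL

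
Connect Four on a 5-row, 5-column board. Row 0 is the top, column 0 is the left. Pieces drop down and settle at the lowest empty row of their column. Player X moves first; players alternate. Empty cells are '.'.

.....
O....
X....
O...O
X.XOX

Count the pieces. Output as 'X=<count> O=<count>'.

X=4 O=4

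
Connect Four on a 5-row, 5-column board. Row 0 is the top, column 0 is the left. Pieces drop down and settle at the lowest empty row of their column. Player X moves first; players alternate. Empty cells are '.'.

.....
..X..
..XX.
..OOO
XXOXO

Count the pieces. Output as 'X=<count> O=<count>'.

X=6 O=5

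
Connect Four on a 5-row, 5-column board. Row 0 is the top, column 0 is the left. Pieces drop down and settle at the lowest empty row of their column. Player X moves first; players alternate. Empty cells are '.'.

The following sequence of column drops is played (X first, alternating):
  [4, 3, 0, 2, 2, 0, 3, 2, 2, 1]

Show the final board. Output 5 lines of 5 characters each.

Move 1: X drops in col 4, lands at row 4
Move 2: O drops in col 3, lands at row 4
Move 3: X drops in col 0, lands at row 4
Move 4: O drops in col 2, lands at row 4
Move 5: X drops in col 2, lands at row 3
Move 6: O drops in col 0, lands at row 3
Move 7: X drops in col 3, lands at row 3
Move 8: O drops in col 2, lands at row 2
Move 9: X drops in col 2, lands at row 1
Move 10: O drops in col 1, lands at row 4

Answer: .....
..X..
..O..
O.XX.
XOOOX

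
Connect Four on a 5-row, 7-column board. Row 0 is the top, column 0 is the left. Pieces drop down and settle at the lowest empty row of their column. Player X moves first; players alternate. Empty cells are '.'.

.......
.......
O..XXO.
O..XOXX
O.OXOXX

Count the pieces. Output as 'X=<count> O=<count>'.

X=8 O=7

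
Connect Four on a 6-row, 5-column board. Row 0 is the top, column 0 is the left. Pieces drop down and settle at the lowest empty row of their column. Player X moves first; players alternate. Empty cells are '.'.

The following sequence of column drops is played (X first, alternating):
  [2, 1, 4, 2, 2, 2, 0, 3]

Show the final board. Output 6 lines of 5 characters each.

Answer: .....
.....
..O..
..X..
..O..
XOXOX

Derivation:
Move 1: X drops in col 2, lands at row 5
Move 2: O drops in col 1, lands at row 5
Move 3: X drops in col 4, lands at row 5
Move 4: O drops in col 2, lands at row 4
Move 5: X drops in col 2, lands at row 3
Move 6: O drops in col 2, lands at row 2
Move 7: X drops in col 0, lands at row 5
Move 8: O drops in col 3, lands at row 5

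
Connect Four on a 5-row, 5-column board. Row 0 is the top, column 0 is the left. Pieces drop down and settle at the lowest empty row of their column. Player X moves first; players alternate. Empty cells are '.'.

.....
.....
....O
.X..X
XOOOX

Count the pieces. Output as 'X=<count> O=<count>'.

X=4 O=4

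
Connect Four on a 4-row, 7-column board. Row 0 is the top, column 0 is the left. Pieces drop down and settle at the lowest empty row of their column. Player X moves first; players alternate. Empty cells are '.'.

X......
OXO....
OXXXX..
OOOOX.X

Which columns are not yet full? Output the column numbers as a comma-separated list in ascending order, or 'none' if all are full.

Answer: 1,2,3,4,5,6

Derivation:
col 0: top cell = 'X' → FULL
col 1: top cell = '.' → open
col 2: top cell = '.' → open
col 3: top cell = '.' → open
col 4: top cell = '.' → open
col 5: top cell = '.' → open
col 6: top cell = '.' → open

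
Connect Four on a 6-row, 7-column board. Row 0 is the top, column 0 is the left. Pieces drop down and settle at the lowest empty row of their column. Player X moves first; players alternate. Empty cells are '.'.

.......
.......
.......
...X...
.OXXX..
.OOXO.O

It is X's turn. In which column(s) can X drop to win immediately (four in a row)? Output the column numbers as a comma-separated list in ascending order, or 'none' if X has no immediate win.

Answer: 3

Derivation:
col 0: drop X → no win
col 1: drop X → no win
col 2: drop X → no win
col 3: drop X → WIN!
col 4: drop X → no win
col 5: drop X → no win
col 6: drop X → no win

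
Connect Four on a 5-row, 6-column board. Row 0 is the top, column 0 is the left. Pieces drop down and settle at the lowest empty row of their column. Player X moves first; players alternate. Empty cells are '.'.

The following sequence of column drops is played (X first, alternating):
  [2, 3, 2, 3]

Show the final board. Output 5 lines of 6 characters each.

Move 1: X drops in col 2, lands at row 4
Move 2: O drops in col 3, lands at row 4
Move 3: X drops in col 2, lands at row 3
Move 4: O drops in col 3, lands at row 3

Answer: ......
......
......
..XO..
..XO..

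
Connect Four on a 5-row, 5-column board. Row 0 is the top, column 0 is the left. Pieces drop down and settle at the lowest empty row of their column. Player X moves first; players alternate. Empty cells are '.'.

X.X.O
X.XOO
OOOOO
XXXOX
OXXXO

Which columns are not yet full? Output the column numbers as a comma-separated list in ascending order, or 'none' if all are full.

col 0: top cell = 'X' → FULL
col 1: top cell = '.' → open
col 2: top cell = 'X' → FULL
col 3: top cell = '.' → open
col 4: top cell = 'O' → FULL

Answer: 1,3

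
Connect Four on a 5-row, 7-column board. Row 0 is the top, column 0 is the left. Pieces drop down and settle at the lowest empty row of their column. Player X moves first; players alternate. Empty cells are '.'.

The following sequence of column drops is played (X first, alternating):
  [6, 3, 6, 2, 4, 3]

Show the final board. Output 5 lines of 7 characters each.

Answer: .......
.......
.......
...O..X
..OOX.X

Derivation:
Move 1: X drops in col 6, lands at row 4
Move 2: O drops in col 3, lands at row 4
Move 3: X drops in col 6, lands at row 3
Move 4: O drops in col 2, lands at row 4
Move 5: X drops in col 4, lands at row 4
Move 6: O drops in col 3, lands at row 3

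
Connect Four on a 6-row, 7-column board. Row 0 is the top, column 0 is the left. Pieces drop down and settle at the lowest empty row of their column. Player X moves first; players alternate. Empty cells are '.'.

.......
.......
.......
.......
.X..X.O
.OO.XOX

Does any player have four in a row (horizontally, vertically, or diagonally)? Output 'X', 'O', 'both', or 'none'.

none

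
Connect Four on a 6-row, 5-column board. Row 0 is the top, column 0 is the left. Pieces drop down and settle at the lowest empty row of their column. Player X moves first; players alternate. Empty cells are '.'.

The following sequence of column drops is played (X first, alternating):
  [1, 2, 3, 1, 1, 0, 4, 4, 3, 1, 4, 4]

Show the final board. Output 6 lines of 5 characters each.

Answer: .....
.....
.O..O
.X..X
.O.XO
OXOXX

Derivation:
Move 1: X drops in col 1, lands at row 5
Move 2: O drops in col 2, lands at row 5
Move 3: X drops in col 3, lands at row 5
Move 4: O drops in col 1, lands at row 4
Move 5: X drops in col 1, lands at row 3
Move 6: O drops in col 0, lands at row 5
Move 7: X drops in col 4, lands at row 5
Move 8: O drops in col 4, lands at row 4
Move 9: X drops in col 3, lands at row 4
Move 10: O drops in col 1, lands at row 2
Move 11: X drops in col 4, lands at row 3
Move 12: O drops in col 4, lands at row 2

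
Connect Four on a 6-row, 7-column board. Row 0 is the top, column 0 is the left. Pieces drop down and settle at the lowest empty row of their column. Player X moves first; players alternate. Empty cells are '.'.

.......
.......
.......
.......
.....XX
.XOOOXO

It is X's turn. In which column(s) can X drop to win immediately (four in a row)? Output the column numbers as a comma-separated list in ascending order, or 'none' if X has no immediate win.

Answer: none

Derivation:
col 0: drop X → no win
col 1: drop X → no win
col 2: drop X → no win
col 3: drop X → no win
col 4: drop X → no win
col 5: drop X → no win
col 6: drop X → no win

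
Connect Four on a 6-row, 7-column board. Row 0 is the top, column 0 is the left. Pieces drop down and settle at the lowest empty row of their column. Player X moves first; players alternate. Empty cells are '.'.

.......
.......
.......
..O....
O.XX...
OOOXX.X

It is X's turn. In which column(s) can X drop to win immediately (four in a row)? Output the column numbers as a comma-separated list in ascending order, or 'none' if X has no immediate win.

Answer: 5

Derivation:
col 0: drop X → no win
col 1: drop X → no win
col 2: drop X → no win
col 3: drop X → no win
col 4: drop X → no win
col 5: drop X → WIN!
col 6: drop X → no win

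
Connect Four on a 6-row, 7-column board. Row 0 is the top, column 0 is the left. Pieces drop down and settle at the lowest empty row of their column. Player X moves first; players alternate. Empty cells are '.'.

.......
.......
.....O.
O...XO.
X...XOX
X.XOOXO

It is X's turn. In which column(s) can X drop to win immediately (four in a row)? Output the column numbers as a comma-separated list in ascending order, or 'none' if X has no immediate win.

Answer: none

Derivation:
col 0: drop X → no win
col 1: drop X → no win
col 2: drop X → no win
col 3: drop X → no win
col 4: drop X → no win
col 5: drop X → no win
col 6: drop X → no win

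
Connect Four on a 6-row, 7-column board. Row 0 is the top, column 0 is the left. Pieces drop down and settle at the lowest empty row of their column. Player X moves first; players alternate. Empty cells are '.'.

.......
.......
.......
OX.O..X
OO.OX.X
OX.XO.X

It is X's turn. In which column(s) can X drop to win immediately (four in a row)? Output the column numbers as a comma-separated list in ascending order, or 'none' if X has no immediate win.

Answer: 6

Derivation:
col 0: drop X → no win
col 1: drop X → no win
col 2: drop X → no win
col 3: drop X → no win
col 4: drop X → no win
col 5: drop X → no win
col 6: drop X → WIN!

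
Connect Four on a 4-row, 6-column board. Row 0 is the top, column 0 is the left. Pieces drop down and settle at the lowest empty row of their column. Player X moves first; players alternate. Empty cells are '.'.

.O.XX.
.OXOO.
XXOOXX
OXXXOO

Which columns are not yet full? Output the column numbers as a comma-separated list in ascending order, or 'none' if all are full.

Answer: 0,2,5

Derivation:
col 0: top cell = '.' → open
col 1: top cell = 'O' → FULL
col 2: top cell = '.' → open
col 3: top cell = 'X' → FULL
col 4: top cell = 'X' → FULL
col 5: top cell = '.' → open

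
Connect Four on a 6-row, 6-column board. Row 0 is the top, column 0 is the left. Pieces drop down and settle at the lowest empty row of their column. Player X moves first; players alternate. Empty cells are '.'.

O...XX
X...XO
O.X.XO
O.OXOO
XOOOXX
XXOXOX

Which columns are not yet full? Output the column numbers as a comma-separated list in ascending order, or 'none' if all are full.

col 0: top cell = 'O' → FULL
col 1: top cell = '.' → open
col 2: top cell = '.' → open
col 3: top cell = '.' → open
col 4: top cell = 'X' → FULL
col 5: top cell = 'X' → FULL

Answer: 1,2,3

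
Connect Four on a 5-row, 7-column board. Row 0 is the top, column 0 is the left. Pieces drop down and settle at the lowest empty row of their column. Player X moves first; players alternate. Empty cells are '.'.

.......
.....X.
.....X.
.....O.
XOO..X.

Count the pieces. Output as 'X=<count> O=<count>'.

X=4 O=3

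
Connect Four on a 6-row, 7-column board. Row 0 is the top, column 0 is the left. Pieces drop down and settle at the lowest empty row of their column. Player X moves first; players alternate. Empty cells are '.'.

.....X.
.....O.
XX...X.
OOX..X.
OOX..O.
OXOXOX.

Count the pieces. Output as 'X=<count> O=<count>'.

X=10 O=9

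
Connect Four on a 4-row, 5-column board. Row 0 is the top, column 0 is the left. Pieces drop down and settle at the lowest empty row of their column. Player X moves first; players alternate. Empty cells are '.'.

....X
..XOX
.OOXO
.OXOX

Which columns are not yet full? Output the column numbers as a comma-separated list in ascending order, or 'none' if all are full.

col 0: top cell = '.' → open
col 1: top cell = '.' → open
col 2: top cell = '.' → open
col 3: top cell = '.' → open
col 4: top cell = 'X' → FULL

Answer: 0,1,2,3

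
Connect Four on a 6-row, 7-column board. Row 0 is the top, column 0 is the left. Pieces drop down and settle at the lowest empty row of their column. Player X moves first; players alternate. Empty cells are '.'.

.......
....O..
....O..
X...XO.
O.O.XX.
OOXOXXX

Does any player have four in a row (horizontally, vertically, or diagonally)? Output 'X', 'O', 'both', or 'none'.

none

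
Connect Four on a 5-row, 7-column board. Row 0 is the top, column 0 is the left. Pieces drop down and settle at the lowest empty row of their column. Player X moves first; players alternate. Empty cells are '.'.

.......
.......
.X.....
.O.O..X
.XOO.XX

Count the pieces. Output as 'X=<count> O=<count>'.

X=5 O=4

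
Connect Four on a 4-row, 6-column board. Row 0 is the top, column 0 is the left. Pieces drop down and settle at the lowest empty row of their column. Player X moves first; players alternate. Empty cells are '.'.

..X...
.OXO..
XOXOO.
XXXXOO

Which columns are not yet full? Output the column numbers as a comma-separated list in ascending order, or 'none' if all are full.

Answer: 0,1,3,4,5

Derivation:
col 0: top cell = '.' → open
col 1: top cell = '.' → open
col 2: top cell = 'X' → FULL
col 3: top cell = '.' → open
col 4: top cell = '.' → open
col 5: top cell = '.' → open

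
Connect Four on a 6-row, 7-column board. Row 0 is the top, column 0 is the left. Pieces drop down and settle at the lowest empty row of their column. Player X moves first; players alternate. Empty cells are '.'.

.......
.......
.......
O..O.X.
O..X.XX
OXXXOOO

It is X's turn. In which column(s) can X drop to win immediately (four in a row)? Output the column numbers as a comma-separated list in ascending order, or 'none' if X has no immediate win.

col 0: drop X → no win
col 1: drop X → no win
col 2: drop X → no win
col 3: drop X → no win
col 4: drop X → WIN!
col 5: drop X → no win
col 6: drop X → no win

Answer: 4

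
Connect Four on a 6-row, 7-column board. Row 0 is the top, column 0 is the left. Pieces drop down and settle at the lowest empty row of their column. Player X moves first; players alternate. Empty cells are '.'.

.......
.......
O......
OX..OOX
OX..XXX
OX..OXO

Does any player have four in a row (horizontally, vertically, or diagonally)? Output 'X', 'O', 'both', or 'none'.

O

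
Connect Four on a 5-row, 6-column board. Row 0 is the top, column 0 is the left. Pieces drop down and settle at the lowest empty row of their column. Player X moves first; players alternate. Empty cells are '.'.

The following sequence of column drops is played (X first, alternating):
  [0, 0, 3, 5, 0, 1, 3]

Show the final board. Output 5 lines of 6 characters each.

Move 1: X drops in col 0, lands at row 4
Move 2: O drops in col 0, lands at row 3
Move 3: X drops in col 3, lands at row 4
Move 4: O drops in col 5, lands at row 4
Move 5: X drops in col 0, lands at row 2
Move 6: O drops in col 1, lands at row 4
Move 7: X drops in col 3, lands at row 3

Answer: ......
......
X.....
O..X..
XO.X.O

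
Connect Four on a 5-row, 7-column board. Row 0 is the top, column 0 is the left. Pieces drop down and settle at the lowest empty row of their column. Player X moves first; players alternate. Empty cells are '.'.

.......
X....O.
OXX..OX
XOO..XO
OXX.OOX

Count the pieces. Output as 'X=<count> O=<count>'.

X=9 O=9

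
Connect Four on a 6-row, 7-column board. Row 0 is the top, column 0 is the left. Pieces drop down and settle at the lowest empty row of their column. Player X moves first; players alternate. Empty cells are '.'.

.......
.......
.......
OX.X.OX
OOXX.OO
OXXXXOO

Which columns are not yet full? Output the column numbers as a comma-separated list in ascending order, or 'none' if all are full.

col 0: top cell = '.' → open
col 1: top cell = '.' → open
col 2: top cell = '.' → open
col 3: top cell = '.' → open
col 4: top cell = '.' → open
col 5: top cell = '.' → open
col 6: top cell = '.' → open

Answer: 0,1,2,3,4,5,6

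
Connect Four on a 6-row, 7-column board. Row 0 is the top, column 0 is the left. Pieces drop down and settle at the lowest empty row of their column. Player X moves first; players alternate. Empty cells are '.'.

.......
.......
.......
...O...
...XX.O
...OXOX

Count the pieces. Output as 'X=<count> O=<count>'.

X=4 O=4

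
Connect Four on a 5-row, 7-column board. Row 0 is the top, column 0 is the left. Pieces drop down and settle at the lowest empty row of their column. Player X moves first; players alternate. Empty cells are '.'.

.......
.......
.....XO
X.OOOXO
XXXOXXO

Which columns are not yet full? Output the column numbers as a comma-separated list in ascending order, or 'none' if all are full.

col 0: top cell = '.' → open
col 1: top cell = '.' → open
col 2: top cell = '.' → open
col 3: top cell = '.' → open
col 4: top cell = '.' → open
col 5: top cell = '.' → open
col 6: top cell = '.' → open

Answer: 0,1,2,3,4,5,6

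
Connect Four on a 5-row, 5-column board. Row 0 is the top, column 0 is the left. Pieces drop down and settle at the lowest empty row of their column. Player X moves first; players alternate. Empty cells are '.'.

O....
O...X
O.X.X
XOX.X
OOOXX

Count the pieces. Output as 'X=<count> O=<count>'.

X=8 O=7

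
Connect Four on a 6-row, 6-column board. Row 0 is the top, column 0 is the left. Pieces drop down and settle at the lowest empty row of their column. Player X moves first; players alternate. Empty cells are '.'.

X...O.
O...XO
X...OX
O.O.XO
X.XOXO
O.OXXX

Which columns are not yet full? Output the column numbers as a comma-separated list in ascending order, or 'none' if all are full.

Answer: 1,2,3,5

Derivation:
col 0: top cell = 'X' → FULL
col 1: top cell = '.' → open
col 2: top cell = '.' → open
col 3: top cell = '.' → open
col 4: top cell = 'O' → FULL
col 5: top cell = '.' → open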